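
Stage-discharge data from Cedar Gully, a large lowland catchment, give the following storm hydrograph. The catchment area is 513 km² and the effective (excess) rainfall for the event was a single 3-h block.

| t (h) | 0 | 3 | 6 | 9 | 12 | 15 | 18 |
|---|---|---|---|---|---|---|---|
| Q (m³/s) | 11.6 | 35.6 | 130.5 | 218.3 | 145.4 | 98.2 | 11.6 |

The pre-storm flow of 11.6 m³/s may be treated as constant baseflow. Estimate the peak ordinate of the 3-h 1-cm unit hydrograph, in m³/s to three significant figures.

Direct runoff: 0.0, 24.0, 118.9, 206.7, 133.8, 86.6, 0.0 m³/s; ΣQ_DR = 570.0 m³/s, peak = 206.7 m³/s.
Runoff depth d = ΣQ_DR·Δt / A = 570.0 × 10800 / (513 km²) = 12.00 mm.
The 1-cm UH is the DRH scaled by (10 mm)/d, so U_p = 206.7 × 10/12.00 = 172 m³/s.

U_p ≈ 172 m³/s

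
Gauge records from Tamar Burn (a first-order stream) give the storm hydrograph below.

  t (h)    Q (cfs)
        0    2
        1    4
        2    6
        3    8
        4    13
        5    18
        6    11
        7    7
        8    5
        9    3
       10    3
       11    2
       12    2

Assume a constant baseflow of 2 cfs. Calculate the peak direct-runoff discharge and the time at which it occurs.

Q_p = 16.0 cfs at t = 5 h

Subtracting baseflow gives direct-runoff ordinates: 0.0, 2.0, 4.0, 6.0, 11.0, 16.0, 9.0, 5.0, 3.0, 1.0, 1.0, 0.0, 0.0 cfs.
The maximum is 16.0 cfs, occurring at the reading for t = 5 h.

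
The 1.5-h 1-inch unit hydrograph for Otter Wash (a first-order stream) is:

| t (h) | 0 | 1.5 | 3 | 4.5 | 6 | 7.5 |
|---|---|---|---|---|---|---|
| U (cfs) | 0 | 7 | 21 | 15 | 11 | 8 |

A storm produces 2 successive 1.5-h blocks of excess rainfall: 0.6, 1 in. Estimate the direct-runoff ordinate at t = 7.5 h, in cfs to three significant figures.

By discrete convolution, Q_j = Σ (P_i / 1 in) · U_{j−i}.
At t = 7.5 h (j=5): Q = (0.6/1)·8 + (1/1)·11 = 15.8 cfs.

Q ≈ 15.8 cfs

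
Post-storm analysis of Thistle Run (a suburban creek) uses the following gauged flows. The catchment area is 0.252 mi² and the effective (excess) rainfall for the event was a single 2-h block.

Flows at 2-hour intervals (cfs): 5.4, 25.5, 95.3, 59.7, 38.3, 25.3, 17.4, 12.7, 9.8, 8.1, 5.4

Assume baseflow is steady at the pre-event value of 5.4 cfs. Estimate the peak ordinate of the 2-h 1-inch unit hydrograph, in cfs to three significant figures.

Direct runoff: 0.0, 20.1, 89.9, 54.3, 32.9, 19.9, 12.0, 7.3, 4.4, 2.7, 0.0 cfs; ΣQ_DR = 243.5 cfs, peak = 89.9 cfs.
Runoff depth d = ΣQ_DR·Δt / A = 243.5 × 7200 / (0.252 mi²) = 2.995 in.
The 1-inch UH is the DRH scaled by (1 in)/d, so U_p = 89.9 × 1/2.995 = 30.0 cfs.

U_p ≈ 30.0 cfs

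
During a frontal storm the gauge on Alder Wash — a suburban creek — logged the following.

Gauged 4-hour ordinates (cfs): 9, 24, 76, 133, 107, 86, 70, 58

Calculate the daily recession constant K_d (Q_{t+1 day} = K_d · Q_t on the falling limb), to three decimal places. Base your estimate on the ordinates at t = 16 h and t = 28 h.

Between t = 16 h and t = 28 h the flow falls from 107 to 58 cfs over 3×4 h = 12 h.
Per-interval ratio K = (58/107)^(1/3) = 0.8154; K_d = K^(24/4) = 0.294.

K_d ≈ 0.294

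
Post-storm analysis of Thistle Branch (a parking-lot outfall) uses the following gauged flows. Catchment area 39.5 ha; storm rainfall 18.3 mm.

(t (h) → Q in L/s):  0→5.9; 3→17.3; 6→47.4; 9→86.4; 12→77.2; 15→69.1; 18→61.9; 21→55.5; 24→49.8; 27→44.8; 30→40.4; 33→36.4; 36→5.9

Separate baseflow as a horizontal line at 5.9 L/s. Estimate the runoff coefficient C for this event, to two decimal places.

C ≈ 0.78

ΣQ_DR = 521.3 L/s; V = ΣQ_DR·Δt = 5.630 × 10^6 L.
Runoff depth d = V / A = 14.25 mm.
C = d / P = 14.25 / 18.3 = 0.78.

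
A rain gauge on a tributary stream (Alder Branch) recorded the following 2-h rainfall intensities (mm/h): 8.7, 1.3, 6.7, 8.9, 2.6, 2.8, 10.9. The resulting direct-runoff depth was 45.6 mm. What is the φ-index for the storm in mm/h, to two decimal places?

φ ≈ 3.10 mm/h

Only the 4 blocks with intensity above φ contribute runoff: 8.7, 6.7, 8.9, 10.9 mm/h.
Σ(I−φ)·Δt = d  ⇒  (8.7+6.7+8.9+10.9 − 4φ)·2 = 45.6
φ = (35.20 − 45.6/2) / 4 = 3.10 mm/h.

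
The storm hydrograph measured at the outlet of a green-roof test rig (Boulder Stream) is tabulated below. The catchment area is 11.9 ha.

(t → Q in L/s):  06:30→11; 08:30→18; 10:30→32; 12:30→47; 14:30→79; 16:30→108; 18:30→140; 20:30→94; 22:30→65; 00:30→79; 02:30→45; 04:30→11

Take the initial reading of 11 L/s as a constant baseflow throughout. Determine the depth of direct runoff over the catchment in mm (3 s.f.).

Direct runoff: 0.0, 7.0, 21.0, 36.0, 68.0, 97.0, 129.0, 83.0, 54.0, 68.0, 34.0, 0.0 L/s; ΣQ_DR = 597.0 L/s.
V = ΣQ_DR · Δt = 597.0 × 7200 s = 4.298 × 10^6 L.
Over A = 11.9 ha, depth = V / A = 36.1 mm.

d ≈ 36.1 mm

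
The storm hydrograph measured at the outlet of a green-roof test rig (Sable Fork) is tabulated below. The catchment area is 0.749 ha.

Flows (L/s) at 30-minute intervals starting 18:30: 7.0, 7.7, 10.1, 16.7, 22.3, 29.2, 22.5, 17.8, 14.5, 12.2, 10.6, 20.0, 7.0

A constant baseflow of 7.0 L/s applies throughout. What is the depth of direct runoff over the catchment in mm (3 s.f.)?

Direct runoff: 0.0, 0.7, 3.1, 9.7, 15.3, 22.2, 15.5, 10.8, 7.5, 5.2, 3.6, 13.0, 0.0 L/s; ΣQ_DR = 106.6 L/s.
V = ΣQ_DR · Δt = 106.6 × 1800 s = 1.919 × 10^5 L.
Over A = 0.749 ha, depth = V / A = 25.6 mm.

d ≈ 25.6 mm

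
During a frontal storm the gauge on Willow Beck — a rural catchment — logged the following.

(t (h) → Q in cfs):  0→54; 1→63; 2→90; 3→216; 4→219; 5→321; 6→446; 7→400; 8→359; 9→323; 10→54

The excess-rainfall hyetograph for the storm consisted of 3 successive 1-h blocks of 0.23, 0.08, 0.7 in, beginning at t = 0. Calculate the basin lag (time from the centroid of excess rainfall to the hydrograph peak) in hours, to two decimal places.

Centroid of excess rainfall: t_c = Σ P_i·t̄_i / ΣP_i = 1.9653 h (block centres at 0.5, 1.5, 2.5 h).
Hydrograph peak occurs at t = 6 h, so basin lag t_L = 6 − 1.9653 = 4.03 h.

t_L ≈ 4.03 h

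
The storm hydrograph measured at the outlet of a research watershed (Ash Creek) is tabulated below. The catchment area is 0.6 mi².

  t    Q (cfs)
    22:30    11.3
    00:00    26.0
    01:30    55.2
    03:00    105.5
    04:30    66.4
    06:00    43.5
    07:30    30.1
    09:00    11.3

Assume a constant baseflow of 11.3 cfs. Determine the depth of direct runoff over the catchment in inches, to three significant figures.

Direct runoff: 0.0, 14.7, 43.9, 94.2, 55.1, 32.2, 18.8, 0.0 cfs; ΣQ_DR = 258.9 cfs.
V = ΣQ_DR · Δt = 258.9 × 5400 s = 1.398 × 10^6 ft³.
Over A = 0.6 mi², depth = V / A = 1.00 in.

d ≈ 1.00 in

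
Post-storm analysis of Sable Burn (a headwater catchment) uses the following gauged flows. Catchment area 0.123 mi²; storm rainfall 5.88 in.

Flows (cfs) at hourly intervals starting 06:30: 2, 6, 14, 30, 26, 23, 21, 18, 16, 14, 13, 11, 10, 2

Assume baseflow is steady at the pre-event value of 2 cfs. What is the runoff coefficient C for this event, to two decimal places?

C ≈ 0.38

ΣQ_DR = 178.0 cfs; V = ΣQ_DR·Δt = 6.408 × 10^5 ft³.
Runoff depth d = V / A = 2.242 in.
C = d / P = 2.242 / 5.88 = 0.38.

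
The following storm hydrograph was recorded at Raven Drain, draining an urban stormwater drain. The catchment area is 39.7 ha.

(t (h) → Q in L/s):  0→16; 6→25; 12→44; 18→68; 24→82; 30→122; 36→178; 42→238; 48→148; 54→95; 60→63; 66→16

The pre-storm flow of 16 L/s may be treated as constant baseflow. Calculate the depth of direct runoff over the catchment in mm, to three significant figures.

d ≈ 49.1 mm

Direct runoff: 0.0, 9.0, 28.0, 52.0, 66.0, 106.0, 162.0, 222.0, 132.0, 79.0, 47.0, 0.0 L/s; ΣQ_DR = 903.0 L/s.
V = ΣQ_DR · Δt = 903.0 × 21600 s = 1.950 × 10^7 L.
Over A = 39.7 ha, depth = V / A = 49.1 mm.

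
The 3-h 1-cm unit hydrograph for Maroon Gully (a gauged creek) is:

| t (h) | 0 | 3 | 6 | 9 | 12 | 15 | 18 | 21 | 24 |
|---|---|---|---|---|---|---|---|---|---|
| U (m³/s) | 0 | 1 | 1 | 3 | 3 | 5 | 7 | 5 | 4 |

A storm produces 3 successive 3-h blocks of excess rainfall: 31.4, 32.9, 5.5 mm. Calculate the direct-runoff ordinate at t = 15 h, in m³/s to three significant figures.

By discrete convolution, Q_j = Σ (P_i / 10 mm) · U_{j−i}.
At t = 15 h (j=5): Q = (31.4/10)·5 + (32.9/10)·3 + (5.5/10)·3 = 27.2 m³/s.

Q ≈ 27.2 m³/s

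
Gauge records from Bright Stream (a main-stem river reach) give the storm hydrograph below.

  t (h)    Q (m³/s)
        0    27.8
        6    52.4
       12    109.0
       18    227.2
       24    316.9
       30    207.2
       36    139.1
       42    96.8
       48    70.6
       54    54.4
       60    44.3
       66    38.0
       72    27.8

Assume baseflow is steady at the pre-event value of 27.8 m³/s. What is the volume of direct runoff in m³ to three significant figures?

Direct-runoff ordinates (Q − Q_b): 0.0, 24.6, 81.2, 199.4, 289.1, 179.4, 111.3, 69.0, 42.8, 26.6, 16.5, 10.2, 0.0 m³/s.
ΣQ_DR = 1050 m³/s.
With Δt = 6 h = 21600 s, V = ΣQ_DR · Δt = 1050 × 21600 = 2.27 × 10^7 m³.

V ≈ 2.27 × 10^7 m³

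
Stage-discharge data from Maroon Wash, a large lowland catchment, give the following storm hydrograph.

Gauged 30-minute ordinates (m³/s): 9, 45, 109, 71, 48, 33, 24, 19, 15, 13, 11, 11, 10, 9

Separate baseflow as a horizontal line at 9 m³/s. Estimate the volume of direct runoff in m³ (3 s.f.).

Direct-runoff ordinates (Q − Q_b): 0.0, 36.0, 100.0, 62.0, 39.0, 24.0, 15.0, 10.0, 6.0, 4.0, 2.0, 2.0, 1.0, 0.0 m³/s.
ΣQ_DR = 301.0 m³/s.
With Δt = 0.5 h = 1800 s, V = ΣQ_DR · Δt = 301.0 × 1800 = 5.42 × 10^5 m³.

V ≈ 5.42 × 10^5 m³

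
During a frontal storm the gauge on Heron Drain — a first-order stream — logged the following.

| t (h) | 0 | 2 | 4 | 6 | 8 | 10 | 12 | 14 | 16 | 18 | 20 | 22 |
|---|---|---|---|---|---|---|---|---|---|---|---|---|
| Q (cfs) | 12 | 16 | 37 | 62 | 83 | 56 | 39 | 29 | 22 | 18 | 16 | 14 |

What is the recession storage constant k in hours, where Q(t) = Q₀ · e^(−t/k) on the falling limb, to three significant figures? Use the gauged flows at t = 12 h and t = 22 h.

On the falling limb, Q drops from 39 to 14 cfs between t = 12 h and t = 22 h (Δt = 10 h).
k = −Δt / ln(Q₂/Q₁) = −10 / ln(14/39) = 9.76 h.

k ≈ 9.76 h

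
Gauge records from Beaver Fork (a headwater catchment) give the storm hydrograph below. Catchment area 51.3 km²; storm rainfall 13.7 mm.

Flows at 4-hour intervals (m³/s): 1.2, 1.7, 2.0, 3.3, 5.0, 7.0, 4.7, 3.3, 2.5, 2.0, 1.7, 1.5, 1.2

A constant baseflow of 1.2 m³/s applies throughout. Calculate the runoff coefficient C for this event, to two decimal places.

ΣQ_DR = 21.50 m³/s; V = ΣQ_DR·Δt = 3.096 × 10^5 m³.
Runoff depth d = V / A = 6.035 mm.
C = d / P = 6.035 / 13.7 = 0.44.

C ≈ 0.44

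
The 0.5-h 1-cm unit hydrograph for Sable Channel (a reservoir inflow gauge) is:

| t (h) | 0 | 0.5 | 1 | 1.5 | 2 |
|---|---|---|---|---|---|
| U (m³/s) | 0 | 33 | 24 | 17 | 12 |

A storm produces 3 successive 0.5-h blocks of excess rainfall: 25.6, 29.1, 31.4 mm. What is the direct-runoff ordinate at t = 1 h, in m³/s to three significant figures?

By discrete convolution, Q_j = Σ (P_i / 10 mm) · U_{j−i}.
At t = 1 h (j=2): Q = (25.6/10)·24 + (29.1/10)·33 + (31.4/10)·0 = 157 m³/s.

Q ≈ 157 m³/s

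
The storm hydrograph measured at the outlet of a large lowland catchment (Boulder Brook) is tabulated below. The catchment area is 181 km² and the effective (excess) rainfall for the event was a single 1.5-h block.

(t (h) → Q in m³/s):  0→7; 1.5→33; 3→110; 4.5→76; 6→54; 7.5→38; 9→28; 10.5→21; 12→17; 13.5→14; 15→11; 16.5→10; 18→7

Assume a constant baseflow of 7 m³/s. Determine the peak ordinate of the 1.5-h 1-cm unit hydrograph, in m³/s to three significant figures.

Direct runoff: 0.0, 26.0, 103.0, 69.0, 47.0, 31.0, 21.0, 14.0, 10.0, 7.0, 4.0, 3.0, 0.0 m³/s; ΣQ_DR = 335.0 m³/s, peak = 103.0 m³/s.
Runoff depth d = ΣQ_DR·Δt / A = 335.0 × 5400 / (181 km²) = 9.994 mm.
The 1-cm UH is the DRH scaled by (10 mm)/d, so U_p = 103.0 × 10/9.994 = 103 m³/s.

U_p ≈ 103 m³/s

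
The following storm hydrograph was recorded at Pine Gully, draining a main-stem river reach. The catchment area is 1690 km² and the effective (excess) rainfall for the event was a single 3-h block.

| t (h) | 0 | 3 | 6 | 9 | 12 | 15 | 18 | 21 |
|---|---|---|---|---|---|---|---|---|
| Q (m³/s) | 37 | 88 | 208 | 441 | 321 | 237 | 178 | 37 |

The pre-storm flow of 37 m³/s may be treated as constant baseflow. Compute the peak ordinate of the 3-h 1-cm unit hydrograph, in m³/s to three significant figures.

Direct runoff: 0.0, 51.0, 171.0, 404.0, 284.0, 200.0, 141.0, 0.0 m³/s; ΣQ_DR = 1251 m³/s, peak = 404.0 m³/s.
Runoff depth d = ΣQ_DR·Δt / A = 1251 × 10800 / (1690 km²) = 7.995 mm.
The 1-cm UH is the DRH scaled by (10 mm)/d, so U_p = 404.0 × 10/7.995 = 505 m³/s.

U_p ≈ 505 m³/s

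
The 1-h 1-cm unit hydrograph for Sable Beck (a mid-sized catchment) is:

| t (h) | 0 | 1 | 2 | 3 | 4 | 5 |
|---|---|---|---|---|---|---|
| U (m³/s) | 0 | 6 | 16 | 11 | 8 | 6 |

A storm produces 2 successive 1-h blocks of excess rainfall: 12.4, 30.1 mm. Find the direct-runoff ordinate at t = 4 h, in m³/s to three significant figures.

Q ≈ 43.0 m³/s

By discrete convolution, Q_j = Σ (P_i / 10 mm) · U_{j−i}.
At t = 4 h (j=4): Q = (12.4/10)·8 + (30.1/10)·11 = 43.0 m³/s.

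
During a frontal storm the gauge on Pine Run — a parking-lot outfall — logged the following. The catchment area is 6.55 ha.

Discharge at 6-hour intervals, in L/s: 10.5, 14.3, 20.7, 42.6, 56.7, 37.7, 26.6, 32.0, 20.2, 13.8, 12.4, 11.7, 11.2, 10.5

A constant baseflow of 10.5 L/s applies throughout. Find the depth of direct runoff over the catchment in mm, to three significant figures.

Direct runoff: 0.0, 3.8, 10.2, 32.1, 46.2, 27.2, 16.1, 21.5, 9.7, 3.3, 1.9, 1.2, 0.7, 0.0 L/s; ΣQ_DR = 173.9 L/s.
V = ΣQ_DR · Δt = 173.9 × 21600 s = 3.756 × 10^6 L.
Over A = 6.55 ha, depth = V / A = 57.3 mm.

d ≈ 57.3 mm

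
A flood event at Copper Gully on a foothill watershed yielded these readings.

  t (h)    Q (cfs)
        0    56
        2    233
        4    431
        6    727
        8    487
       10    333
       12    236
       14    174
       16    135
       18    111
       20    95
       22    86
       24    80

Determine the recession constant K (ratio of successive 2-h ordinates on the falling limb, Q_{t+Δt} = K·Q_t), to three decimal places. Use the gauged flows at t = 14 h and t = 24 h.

Using the recession-limb readings at t = 14 h and t = 24 h: Q falls from 174 to 80 cfs over 5 intervals.
K = (Q₂/Q₁)^(1/5) = (80/174)^(1/5) = 0.856.

K ≈ 0.856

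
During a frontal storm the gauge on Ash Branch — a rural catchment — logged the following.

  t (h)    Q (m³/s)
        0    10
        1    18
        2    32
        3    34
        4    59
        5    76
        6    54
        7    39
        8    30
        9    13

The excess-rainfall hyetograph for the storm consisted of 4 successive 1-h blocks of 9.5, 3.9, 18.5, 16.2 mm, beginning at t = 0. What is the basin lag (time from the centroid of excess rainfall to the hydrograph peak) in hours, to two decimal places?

t_L ≈ 2.64 h

Centroid of excess rainfall: t_c = Σ P_i·t̄_i / ΣP_i = 2.3607 h (block centres at 0.5, 1.5, 2.5, 3.5 h).
Hydrograph peak occurs at t = 5 h, so basin lag t_L = 5 − 2.3607 = 2.64 h.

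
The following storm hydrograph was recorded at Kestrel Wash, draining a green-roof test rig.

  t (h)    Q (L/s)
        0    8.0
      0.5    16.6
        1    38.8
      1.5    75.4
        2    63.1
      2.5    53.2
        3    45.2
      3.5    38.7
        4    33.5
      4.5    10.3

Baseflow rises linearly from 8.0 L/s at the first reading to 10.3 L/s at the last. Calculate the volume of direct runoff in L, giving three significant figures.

V ≈ 5.24 × 10^5 L

Direct-runoff ordinates (Q − Q_b): 0.00, 8.34, 30.29, 66.63, 54.08, 43.92, 35.67, 28.91, 23.46, 0.00 L/s.
ΣQ_DR = 291.3 L/s.
With Δt = 0.5 h = 1800 s, V = ΣQ_DR · Δt = 291.3 × 1800 = 5.24 × 10^5 L.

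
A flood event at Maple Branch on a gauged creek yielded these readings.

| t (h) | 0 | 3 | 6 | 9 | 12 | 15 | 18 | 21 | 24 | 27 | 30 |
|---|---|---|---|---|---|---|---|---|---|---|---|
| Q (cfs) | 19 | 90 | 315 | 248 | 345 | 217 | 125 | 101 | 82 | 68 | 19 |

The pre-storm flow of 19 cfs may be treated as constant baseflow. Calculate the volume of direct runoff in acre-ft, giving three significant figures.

V ≈ 352 acre-ft

Direct-runoff ordinates (Q − Q_b): 0.0, 71.0, 296.0, 229.0, 326.0, 198.0, 106.0, 82.0, 63.0, 49.0, 0.0 cfs.
ΣQ_DR = 1420 cfs.
With Δt = 3 h = 10800 s, V = ΣQ_DR · Δt = 1420 × 10800 = 1.53 × 10^7 ft³ = 352 acre-ft.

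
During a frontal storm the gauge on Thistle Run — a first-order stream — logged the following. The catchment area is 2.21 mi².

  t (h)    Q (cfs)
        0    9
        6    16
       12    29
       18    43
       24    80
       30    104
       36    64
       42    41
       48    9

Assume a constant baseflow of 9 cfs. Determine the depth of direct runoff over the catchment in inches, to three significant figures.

d ≈ 1.32 in

Direct runoff: 0.0, 7.0, 20.0, 34.0, 71.0, 95.0, 55.0, 32.0, 0.0 cfs; ΣQ_DR = 314.0 cfs.
V = ΣQ_DR · Δt = 314.0 × 21600 s = 6.782 × 10^6 ft³.
Over A = 2.21 mi², depth = V / A = 1.32 in.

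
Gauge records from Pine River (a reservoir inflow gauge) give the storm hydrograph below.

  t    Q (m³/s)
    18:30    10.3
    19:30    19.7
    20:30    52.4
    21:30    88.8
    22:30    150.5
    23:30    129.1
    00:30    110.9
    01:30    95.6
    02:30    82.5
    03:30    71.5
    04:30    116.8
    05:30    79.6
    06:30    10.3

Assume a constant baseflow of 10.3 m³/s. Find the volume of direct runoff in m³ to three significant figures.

Direct-runoff ordinates (Q − Q_b): 0.0, 9.4, 42.1, 78.5, 140.2, 118.8, 100.6, 85.3, 72.2, 61.2, 106.5, 69.3, 0.0 m³/s.
ΣQ_DR = 884.1 m³/s.
With Δt = 1 h = 3600 s, V = ΣQ_DR · Δt = 884.1 × 3600 = 3.18 × 10^6 m³.

V ≈ 3.18 × 10^6 m³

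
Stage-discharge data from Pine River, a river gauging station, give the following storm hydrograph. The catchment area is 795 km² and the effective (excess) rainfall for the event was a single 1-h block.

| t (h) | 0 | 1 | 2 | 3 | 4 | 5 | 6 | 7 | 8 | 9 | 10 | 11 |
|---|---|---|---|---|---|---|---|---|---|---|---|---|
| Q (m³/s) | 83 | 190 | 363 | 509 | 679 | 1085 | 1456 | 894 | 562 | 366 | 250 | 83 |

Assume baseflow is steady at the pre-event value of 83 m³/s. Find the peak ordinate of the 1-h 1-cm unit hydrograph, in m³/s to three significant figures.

U_p ≈ 549 m³/s

Direct runoff: 0.0, 107.0, 280.0, 426.0, 596.0, 1002.0, 1373.0, 811.0, 479.0, 283.0, 167.0, 0.0 m³/s; ΣQ_DR = 5524 m³/s, peak = 1373.0 m³/s.
Runoff depth d = ΣQ_DR·Δt / A = 5524 × 3600 / (795 km²) = 25.01 mm.
The 1-cm UH is the DRH scaled by (10 mm)/d, so U_p = 1373.0 × 10/25.01 = 549 m³/s.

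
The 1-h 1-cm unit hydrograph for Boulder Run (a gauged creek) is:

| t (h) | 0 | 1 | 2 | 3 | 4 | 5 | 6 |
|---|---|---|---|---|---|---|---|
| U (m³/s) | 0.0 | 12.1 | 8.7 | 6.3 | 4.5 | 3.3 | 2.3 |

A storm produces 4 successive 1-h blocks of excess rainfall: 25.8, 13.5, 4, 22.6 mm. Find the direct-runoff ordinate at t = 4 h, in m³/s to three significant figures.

Q ≈ 50.9 m³/s

By discrete convolution, Q_j = Σ (P_i / 10 mm) · U_{j−i}.
At t = 4 h (j=4): Q = (25.8/10)·4.5 + (13.5/10)·6.3 + (4/10)·8.7 + (22.6/10)·12.1 = 50.9 m³/s.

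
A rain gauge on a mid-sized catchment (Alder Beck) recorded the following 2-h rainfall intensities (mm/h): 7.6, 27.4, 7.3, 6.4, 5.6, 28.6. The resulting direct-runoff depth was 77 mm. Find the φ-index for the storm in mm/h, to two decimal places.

φ ≈ 8.75 mm/h

Only the 2 blocks with intensity above φ contribute runoff: 27.4, 28.6 mm/h.
Σ(I−φ)·Δt = d  ⇒  (27.4+28.6 − 2φ)·2 = 77
φ = (56.00 − 77/2) / 2 = 8.75 mm/h.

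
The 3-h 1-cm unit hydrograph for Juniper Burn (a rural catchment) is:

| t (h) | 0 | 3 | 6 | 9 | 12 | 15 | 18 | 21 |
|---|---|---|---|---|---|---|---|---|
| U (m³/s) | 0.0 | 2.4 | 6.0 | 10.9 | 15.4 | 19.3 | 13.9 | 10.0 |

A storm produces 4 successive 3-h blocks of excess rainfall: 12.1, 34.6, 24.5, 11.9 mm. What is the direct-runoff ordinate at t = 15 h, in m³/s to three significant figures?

By discrete convolution, Q_j = Σ (P_i / 10 mm) · U_{j−i}.
At t = 15 h (j=5): Q = (12.1/10)·19.3 + (34.6/10)·15.4 + (24.5/10)·10.9 + (11.9/10)·6.0 = 110 m³/s.

Q ≈ 110 m³/s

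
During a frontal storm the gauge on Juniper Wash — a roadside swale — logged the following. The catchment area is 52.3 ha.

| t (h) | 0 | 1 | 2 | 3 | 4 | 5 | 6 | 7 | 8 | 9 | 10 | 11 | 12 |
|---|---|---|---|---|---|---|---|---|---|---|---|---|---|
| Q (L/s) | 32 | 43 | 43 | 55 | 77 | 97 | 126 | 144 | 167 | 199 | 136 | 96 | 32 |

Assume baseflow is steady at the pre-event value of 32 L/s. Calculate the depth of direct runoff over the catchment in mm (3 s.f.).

d ≈ 5.72 mm

Direct runoff: 0.0, 11.0, 11.0, 23.0, 45.0, 65.0, 94.0, 112.0, 135.0, 167.0, 104.0, 64.0, 0.0 L/s; ΣQ_DR = 831.0 L/s.
V = ΣQ_DR · Δt = 831.0 × 3600 s = 2.992 × 10^6 L.
Over A = 52.3 ha, depth = V / A = 5.72 mm.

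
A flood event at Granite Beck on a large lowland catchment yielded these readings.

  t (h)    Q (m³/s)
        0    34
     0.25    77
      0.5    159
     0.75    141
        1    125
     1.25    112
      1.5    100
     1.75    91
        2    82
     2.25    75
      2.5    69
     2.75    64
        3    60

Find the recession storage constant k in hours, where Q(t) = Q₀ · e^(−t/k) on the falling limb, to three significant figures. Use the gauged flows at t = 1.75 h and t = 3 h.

k ≈ 3.00 h

On the falling limb, Q drops from 91 to 60 m³/s between t = 1.75 h and t = 3 h (Δt = 1.25 h).
k = −Δt / ln(Q₂/Q₁) = −1.25 / ln(60/91) = 3.00 h.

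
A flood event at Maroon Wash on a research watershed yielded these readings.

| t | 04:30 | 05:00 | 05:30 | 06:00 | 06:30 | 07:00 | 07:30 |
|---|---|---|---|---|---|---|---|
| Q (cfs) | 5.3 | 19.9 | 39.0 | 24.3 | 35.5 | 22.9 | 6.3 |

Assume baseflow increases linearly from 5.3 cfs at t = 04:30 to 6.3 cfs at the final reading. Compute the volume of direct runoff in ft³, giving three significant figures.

Direct-runoff ordinates (Q − Q_b): 0.00, 14.43, 33.37, 18.50, 29.53, 16.77, 0.00 cfs.
ΣQ_DR = 112.6 cfs.
With Δt = 0.5 h = 1800 s, V = ΣQ_DR · Δt = 112.6 × 1800 = 2.03 × 10^5 ft³.

V ≈ 2.03 × 10^5 ft³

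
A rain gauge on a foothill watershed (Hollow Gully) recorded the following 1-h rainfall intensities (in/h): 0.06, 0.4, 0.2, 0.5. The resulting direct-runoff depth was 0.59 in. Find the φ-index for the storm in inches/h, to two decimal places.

Only the 3 blocks with intensity above φ contribute runoff: 0.4, 0.2, 0.5 in/h.
Σ(I−φ)·Δt = d  ⇒  (0.4+0.2+0.5 − 3φ)·1 = 0.59
φ = (1.100 − 0.59/1) / 3 = 0.17 in/h.

φ ≈ 0.17 in/h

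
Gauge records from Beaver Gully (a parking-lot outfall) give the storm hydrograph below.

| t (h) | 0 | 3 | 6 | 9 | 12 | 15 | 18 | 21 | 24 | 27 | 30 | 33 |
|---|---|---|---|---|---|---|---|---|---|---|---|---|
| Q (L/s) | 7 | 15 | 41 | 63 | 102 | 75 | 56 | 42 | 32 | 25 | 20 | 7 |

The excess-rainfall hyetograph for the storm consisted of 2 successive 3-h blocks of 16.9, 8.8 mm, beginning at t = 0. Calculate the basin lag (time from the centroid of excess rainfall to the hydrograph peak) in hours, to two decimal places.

t_L ≈ 9.47 h

Centroid of excess rainfall: t_c = Σ P_i·t̄_i / ΣP_i = 2.5272 h (block centres at 1.5, 4.5 h).
Hydrograph peak occurs at t = 12 h, so basin lag t_L = 12 − 2.5272 = 9.47 h.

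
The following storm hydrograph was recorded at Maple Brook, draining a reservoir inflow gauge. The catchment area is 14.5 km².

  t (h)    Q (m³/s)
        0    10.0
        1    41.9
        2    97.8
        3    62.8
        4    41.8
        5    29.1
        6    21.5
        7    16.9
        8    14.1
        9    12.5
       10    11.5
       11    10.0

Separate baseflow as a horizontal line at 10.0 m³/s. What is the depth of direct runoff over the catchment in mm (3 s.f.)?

d ≈ 62.0 mm

Direct runoff: 0.0, 31.9, 87.8, 52.8, 31.8, 19.1, 11.5, 6.9, 4.1, 2.5, 1.5, 0.0 m³/s; ΣQ_DR = 249.9 m³/s.
V = ΣQ_DR · Δt = 249.9 × 3600 s = 8.996 × 10^5 m³.
Over A = 14.5 km², depth = V / A = 62.0 mm.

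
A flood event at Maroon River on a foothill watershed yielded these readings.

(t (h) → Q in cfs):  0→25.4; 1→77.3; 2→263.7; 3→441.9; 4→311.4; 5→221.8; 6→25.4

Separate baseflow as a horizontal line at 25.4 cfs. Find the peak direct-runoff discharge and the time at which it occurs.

Subtracting baseflow gives direct-runoff ordinates: 0.0, 51.9, 238.3, 416.5, 286.0, 196.4, 0.0 cfs.
The maximum is 416.5 cfs, occurring at the reading for t = 3 h.

Q_p = 416.5 cfs at t = 3 h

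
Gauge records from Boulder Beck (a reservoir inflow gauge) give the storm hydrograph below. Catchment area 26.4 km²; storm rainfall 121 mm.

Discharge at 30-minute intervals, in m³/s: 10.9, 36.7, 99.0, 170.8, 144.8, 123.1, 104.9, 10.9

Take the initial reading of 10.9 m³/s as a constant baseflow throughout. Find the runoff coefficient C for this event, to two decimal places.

ΣQ_DR = 613.9 m³/s; V = ΣQ_DR·Δt = 1.105 × 10^6 m³.
Runoff depth d = V / A = 41.86 mm.
C = d / P = 41.86 / 121 = 0.35.

C ≈ 0.35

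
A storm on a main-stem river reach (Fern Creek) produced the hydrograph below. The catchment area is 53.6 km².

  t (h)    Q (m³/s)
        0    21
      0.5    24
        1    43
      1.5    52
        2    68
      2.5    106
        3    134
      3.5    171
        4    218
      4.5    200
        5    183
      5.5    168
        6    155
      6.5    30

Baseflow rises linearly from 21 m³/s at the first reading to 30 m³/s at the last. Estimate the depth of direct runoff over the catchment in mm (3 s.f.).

Direct runoff: 0.00, 2.31, 20.62, 28.92, 44.23, 81.54, 108.85, 145.15, 191.46, 172.77, 155.08, 139.38, 125.69, 0.00 m³/s; ΣQ_DR = 1216 m³/s.
V = ΣQ_DR · Δt = 1216 × 1800 s = 2.189 × 10^6 m³.
Over A = 53.6 km², depth = V / A = 40.8 mm.

d ≈ 40.8 mm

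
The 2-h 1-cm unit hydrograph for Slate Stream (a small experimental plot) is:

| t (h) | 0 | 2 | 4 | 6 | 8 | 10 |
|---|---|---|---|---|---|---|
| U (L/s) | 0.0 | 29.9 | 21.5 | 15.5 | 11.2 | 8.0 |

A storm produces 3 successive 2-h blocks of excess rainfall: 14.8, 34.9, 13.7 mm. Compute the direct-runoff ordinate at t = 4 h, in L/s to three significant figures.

By discrete convolution, Q_j = Σ (P_i / 10 mm) · U_{j−i}.
At t = 4 h (j=2): Q = (14.8/10)·21.5 + (34.9/10)·29.9 + (13.7/10)·0.0 = 136 L/s.

Q ≈ 136 L/s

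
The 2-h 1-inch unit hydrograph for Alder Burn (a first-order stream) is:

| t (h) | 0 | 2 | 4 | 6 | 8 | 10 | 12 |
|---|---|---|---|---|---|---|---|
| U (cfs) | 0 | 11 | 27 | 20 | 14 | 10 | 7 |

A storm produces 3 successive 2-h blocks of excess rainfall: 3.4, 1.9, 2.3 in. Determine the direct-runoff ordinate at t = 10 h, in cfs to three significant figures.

Q ≈ 107 cfs

By discrete convolution, Q_j = Σ (P_i / 1 in) · U_{j−i}.
At t = 10 h (j=5): Q = (3.4/1)·10 + (1.9/1)·14 + (2.3/1)·20 = 107 cfs.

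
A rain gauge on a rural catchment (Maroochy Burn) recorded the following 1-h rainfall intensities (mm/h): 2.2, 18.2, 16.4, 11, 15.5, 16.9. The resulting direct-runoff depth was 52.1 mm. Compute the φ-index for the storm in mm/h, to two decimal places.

Only the 5 blocks with intensity above φ contribute runoff: 18.2, 16.4, 11, 15.5, 16.9 mm/h.
Σ(I−φ)·Δt = d  ⇒  (18.2+16.4+11+15.5+16.9 − 5φ)·1 = 52.1
φ = (78.00 − 52.1/1) / 5 = 5.18 mm/h.

φ ≈ 5.18 mm/h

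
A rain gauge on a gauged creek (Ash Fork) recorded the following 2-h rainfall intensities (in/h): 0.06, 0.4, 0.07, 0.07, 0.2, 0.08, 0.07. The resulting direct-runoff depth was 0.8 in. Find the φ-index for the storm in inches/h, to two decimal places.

φ ≈ 0.10 in/h

Only the 2 blocks with intensity above φ contribute runoff: 0.4, 0.2 in/h.
Σ(I−φ)·Δt = d  ⇒  (0.4+0.2 − 2φ)·2 = 0.8
φ = (0.6000 − 0.8/2) / 2 = 0.10 in/h.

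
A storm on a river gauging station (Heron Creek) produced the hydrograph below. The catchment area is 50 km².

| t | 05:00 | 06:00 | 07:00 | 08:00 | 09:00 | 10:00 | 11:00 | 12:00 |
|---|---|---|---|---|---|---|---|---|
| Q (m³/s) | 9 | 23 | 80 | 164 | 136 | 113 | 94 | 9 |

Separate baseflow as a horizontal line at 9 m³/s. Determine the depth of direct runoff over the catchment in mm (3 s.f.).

Direct runoff: 0.0, 14.0, 71.0, 155.0, 127.0, 104.0, 85.0, 0.0 m³/s; ΣQ_DR = 556.0 m³/s.
V = ΣQ_DR · Δt = 556.0 × 3600 s = 2.002 × 10^6 m³.
Over A = 50 km², depth = V / A = 40.0 mm.

d ≈ 40.0 mm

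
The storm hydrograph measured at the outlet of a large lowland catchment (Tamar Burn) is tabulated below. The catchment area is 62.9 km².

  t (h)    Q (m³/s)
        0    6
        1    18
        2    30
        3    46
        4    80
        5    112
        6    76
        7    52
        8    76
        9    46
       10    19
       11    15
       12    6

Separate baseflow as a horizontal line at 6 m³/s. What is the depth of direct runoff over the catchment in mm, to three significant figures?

Direct runoff: 0.0, 12.0, 24.0, 40.0, 74.0, 106.0, 70.0, 46.0, 70.0, 40.0, 13.0, 9.0, 0.0 m³/s; ΣQ_DR = 504.0 m³/s.
V = ΣQ_DR · Δt = 504.0 × 3600 s = 1.814 × 10^6 m³.
Over A = 62.9 km², depth = V / A = 28.8 mm.

d ≈ 28.8 mm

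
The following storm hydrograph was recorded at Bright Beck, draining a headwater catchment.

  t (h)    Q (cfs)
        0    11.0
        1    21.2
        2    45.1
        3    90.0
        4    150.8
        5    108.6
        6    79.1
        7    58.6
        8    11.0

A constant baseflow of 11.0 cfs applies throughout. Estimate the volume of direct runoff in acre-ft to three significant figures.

V ≈ 39.4 acre-ft

Direct-runoff ordinates (Q − Q_b): 0.0, 10.2, 34.1, 79.0, 139.8, 97.6, 68.1, 47.6, 0.0 cfs.
ΣQ_DR = 476.4 cfs.
With Δt = 1 h = 3600 s, V = ΣQ_DR · Δt = 476.4 × 3600 = 1.72 × 10^6 ft³ = 39.4 acre-ft.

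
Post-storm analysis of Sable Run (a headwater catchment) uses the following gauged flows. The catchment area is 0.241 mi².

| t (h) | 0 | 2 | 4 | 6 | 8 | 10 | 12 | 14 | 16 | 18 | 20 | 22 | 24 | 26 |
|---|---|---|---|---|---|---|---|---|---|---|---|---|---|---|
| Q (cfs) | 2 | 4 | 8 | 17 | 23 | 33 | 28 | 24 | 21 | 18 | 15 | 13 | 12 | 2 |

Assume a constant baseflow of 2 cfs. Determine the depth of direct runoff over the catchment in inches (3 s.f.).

Direct runoff: 0.0, 2.0, 6.0, 15.0, 21.0, 31.0, 26.0, 22.0, 19.0, 16.0, 13.0, 11.0, 10.0, 0.0 cfs; ΣQ_DR = 192.0 cfs.
V = ΣQ_DR · Δt = 192.0 × 7200 s = 1.382 × 10^6 ft³.
Over A = 0.241 mi², depth = V / A = 2.47 in.

d ≈ 2.47 in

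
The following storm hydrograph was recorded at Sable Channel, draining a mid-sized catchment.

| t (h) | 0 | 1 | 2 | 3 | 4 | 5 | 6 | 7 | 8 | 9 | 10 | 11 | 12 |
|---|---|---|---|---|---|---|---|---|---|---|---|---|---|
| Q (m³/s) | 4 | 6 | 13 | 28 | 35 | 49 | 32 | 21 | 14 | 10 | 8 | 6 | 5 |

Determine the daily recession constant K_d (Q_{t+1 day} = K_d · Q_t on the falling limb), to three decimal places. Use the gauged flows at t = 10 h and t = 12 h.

Between t = 10 h and t = 12 h the flow falls from 8 to 5 m³/s over 2×1 h = 2 h.
Per-interval ratio K = (5/8)^(1/2) = 0.7906; K_d = K^(24/1) = 0.004.

K_d ≈ 0.004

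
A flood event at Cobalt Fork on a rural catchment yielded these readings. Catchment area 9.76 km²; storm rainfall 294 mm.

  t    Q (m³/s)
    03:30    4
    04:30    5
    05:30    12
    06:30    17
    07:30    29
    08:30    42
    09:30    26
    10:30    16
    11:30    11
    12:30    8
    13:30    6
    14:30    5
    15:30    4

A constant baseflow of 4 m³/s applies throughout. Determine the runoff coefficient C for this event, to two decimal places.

C ≈ 0.17

ΣQ_DR = 133.0 m³/s; V = ΣQ_DR·Δt = 4.788 × 10^5 m³.
Runoff depth d = V / A = 49.06 mm.
C = d / P = 49.06 / 294 = 0.17.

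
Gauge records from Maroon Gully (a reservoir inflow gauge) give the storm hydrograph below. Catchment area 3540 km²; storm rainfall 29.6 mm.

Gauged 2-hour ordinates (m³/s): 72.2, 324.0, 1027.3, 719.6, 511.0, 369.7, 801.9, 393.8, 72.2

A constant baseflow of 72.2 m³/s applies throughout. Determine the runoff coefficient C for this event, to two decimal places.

C ≈ 0.25

ΣQ_DR = 3642 m³/s; V = ΣQ_DR·Δt = 2.622 × 10^7 m³.
Runoff depth d = V / A = 7.407 mm.
C = d / P = 7.407 / 29.6 = 0.25.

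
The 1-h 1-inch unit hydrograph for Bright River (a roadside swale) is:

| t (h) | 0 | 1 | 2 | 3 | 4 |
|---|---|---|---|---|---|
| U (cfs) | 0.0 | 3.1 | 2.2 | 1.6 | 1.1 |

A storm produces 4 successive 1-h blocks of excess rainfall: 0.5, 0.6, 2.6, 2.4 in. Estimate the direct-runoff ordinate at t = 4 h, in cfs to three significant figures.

By discrete convolution, Q_j = Σ (P_i / 1 in) · U_{j−i}.
At t = 4 h (j=4): Q = (0.5/1)·1.1 + (0.6/1)·1.6 + (2.6/1)·2.2 + (2.4/1)·3.1 = 14.7 cfs.

Q ≈ 14.7 cfs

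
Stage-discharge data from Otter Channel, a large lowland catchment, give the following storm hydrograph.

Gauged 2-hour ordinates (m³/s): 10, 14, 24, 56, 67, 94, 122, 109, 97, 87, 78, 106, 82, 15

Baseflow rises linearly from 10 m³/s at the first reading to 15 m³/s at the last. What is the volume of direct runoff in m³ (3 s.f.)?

Direct-runoff ordinates (Q − Q_b): 0.00, 3.62, 13.23, 44.85, 55.46, 82.08, 109.69, 96.31, 83.92, 73.54, 64.15, 91.77, 67.38, 0.00 m³/s.
ΣQ_DR = 786.0 m³/s.
With Δt = 2 h = 7200 s, V = ΣQ_DR · Δt = 786.0 × 7200 = 5.66 × 10^6 m³.

V ≈ 5.66 × 10^6 m³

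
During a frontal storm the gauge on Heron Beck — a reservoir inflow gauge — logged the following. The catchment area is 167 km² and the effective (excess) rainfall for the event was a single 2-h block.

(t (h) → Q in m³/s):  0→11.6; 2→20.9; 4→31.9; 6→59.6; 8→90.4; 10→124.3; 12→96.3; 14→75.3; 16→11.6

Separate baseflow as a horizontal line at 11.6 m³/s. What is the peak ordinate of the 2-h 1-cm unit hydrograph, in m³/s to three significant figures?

Direct runoff: 0.0, 9.3, 20.3, 48.0, 78.8, 112.7, 84.7, 63.7, 0.0 m³/s; ΣQ_DR = 417.5 m³/s, peak = 112.7 m³/s.
Runoff depth d = ΣQ_DR·Δt / A = 417.5 × 7200 / (167 km²) = 18.00 mm.
The 1-cm UH is the DRH scaled by (10 mm)/d, so U_p = 112.7 × 10/18.00 = 62.6 m³/s.

U_p ≈ 62.6 m³/s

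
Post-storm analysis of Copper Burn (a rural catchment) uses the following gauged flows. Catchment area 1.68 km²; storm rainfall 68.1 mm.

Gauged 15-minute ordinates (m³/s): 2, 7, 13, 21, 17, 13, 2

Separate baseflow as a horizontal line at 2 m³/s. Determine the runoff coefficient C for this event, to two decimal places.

C ≈ 0.48

ΣQ_DR = 61.00 m³/s; V = ΣQ_DR·Δt = 54900 m³.
Runoff depth d = V / A = 32.68 mm.
C = d / P = 32.68 / 68.1 = 0.48.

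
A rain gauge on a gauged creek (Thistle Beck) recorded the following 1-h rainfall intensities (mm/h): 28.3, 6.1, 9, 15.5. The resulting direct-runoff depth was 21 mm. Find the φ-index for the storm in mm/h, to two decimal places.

φ ≈ 11.40 mm/h

Only the 2 blocks with intensity above φ contribute runoff: 28.3, 15.5 mm/h.
Σ(I−φ)·Δt = d  ⇒  (28.3+15.5 − 2φ)·1 = 21
φ = (43.80 − 21/1) / 2 = 11.40 mm/h.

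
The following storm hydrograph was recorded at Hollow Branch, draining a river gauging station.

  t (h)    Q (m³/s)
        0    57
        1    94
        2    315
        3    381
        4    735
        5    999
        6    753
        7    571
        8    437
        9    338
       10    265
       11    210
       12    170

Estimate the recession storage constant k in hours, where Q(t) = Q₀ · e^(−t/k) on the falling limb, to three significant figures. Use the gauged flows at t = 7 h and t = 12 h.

On the falling limb, Q drops from 571 to 170 m³/s between t = 7 h and t = 12 h (Δt = 5 h).
k = −Δt / ln(Q₂/Q₁) = −5 / ln(170/571) = 4.13 h.

k ≈ 4.13 h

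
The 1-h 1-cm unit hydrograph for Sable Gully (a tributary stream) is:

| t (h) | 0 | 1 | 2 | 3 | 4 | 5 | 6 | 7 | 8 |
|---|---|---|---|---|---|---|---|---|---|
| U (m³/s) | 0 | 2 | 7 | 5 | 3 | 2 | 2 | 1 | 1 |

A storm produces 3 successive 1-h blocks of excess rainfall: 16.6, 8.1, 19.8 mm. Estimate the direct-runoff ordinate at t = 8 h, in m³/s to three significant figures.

By discrete convolution, Q_j = Σ (P_i / 10 mm) · U_{j−i}.
At t = 8 h (j=8): Q = (16.6/10)·1 + (8.1/10)·1 + (19.8/10)·2 = 6.43 m³/s.

Q ≈ 6.43 m³/s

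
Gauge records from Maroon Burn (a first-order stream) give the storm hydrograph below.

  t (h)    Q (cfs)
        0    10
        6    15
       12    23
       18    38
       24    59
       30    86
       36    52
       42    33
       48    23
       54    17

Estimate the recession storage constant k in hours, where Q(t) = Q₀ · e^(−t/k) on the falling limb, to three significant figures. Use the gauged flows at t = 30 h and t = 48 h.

On the falling limb, Q drops from 86 to 23 cfs between t = 30 h and t = 48 h (Δt = 18 h).
k = −Δt / ln(Q₂/Q₁) = −18 / ln(23/86) = 13.6 h.

k ≈ 13.6 h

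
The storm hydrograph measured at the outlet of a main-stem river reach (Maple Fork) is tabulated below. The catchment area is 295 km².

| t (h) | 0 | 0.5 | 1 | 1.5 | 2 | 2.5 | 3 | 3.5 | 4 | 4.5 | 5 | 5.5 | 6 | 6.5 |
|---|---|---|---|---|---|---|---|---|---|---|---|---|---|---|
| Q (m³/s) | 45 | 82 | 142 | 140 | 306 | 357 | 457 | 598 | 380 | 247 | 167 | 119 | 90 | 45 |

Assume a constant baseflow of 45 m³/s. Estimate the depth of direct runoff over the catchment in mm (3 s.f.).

Direct runoff: 0.0, 37.0, 97.0, 95.0, 261.0, 312.0, 412.0, 553.0, 335.0, 202.0, 122.0, 74.0, 45.0, 0.0 m³/s; ΣQ_DR = 2545 m³/s.
V = ΣQ_DR · Δt = 2545 × 1800 s = 4.581 × 10^6 m³.
Over A = 295 km², depth = V / A = 15.5 mm.

d ≈ 15.5 mm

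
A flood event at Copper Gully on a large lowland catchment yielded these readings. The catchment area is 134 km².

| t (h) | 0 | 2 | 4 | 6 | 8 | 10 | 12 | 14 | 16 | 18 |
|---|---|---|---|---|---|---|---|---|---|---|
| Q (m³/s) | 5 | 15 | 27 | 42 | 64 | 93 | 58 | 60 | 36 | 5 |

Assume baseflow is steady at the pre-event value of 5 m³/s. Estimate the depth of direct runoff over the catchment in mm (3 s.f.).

d ≈ 19.1 mm

Direct runoff: 0.0, 10.0, 22.0, 37.0, 59.0, 88.0, 53.0, 55.0, 31.0, 0.0 m³/s; ΣQ_DR = 355.0 m³/s.
V = ΣQ_DR · Δt = 355.0 × 7200 s = 2.556 × 10^6 m³.
Over A = 134 km², depth = V / A = 19.1 mm.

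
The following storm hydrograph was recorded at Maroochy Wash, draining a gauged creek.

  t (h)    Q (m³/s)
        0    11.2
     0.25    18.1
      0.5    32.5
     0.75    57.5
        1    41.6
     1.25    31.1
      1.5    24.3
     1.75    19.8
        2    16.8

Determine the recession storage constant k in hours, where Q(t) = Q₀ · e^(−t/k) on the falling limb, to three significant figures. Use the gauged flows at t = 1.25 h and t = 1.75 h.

On the falling limb, Q drops from 31.1 to 19.8 m³/s between t = 1.25 h and t = 1.75 h (Δt = 0.5 h).
k = −Δt / ln(Q₂/Q₁) = −0.5 / ln(19.8/31.1) = 1.11 h.

k ≈ 1.11 h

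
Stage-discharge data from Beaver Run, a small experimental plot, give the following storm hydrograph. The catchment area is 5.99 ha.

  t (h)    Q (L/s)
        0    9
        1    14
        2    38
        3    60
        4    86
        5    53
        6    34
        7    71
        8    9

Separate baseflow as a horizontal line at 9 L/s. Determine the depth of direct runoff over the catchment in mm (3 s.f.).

Direct runoff: 0.0, 5.0, 29.0, 51.0, 77.0, 44.0, 25.0, 62.0, 0.0 L/s; ΣQ_DR = 293.0 L/s.
V = ΣQ_DR · Δt = 293.0 × 3600 s = 1.055 × 10^6 L.
Over A = 5.99 ha, depth = V / A = 17.6 mm.

d ≈ 17.6 mm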